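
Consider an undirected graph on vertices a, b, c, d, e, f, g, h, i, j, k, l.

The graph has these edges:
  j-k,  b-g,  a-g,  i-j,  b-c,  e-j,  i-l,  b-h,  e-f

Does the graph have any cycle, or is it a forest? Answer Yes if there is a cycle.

DFS, tracking each vertex's parent; an edge to a visited non-parent vertex closes a cycle.
Start from l:
visit l (parent –)
  visit i (parent l)
    i–l: parent, skip
    visit j (parent i)
      visit k (parent j)
        k–j: parent, skip
      visit e (parent j)
        e–j: parent, skip
        visit f (parent e)
          f–e: parent, skip
      j–i: parent, skip
visit a (parent –)
  visit g (parent a)
    visit b (parent g)
      visit c (parent b)
        c–b: parent, skip
      visit h (parent b)
        h–b: parent, skip
      b–g: parent, skip
    g–a: parent, skip
visit d (parent –)
No non-parent visited neighbor found — the graph is a forest.

No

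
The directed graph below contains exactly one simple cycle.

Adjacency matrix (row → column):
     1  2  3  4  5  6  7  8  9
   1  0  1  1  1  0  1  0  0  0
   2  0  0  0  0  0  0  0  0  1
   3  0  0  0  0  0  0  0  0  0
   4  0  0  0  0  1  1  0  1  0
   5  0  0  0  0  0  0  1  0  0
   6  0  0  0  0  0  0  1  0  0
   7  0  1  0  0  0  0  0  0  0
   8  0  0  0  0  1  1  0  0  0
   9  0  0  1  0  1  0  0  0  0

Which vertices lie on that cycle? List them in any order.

DFS with gray/black marking from 2:
2 gray
  9 gray
    5 gray
      7 gray
        7→2: 2 is gray → back edge
Back edge closes the cycle 2 → 9 → 5 → 7 → 2; its vertices are {2, 5, 7, 9}.

2, 5, 7, 9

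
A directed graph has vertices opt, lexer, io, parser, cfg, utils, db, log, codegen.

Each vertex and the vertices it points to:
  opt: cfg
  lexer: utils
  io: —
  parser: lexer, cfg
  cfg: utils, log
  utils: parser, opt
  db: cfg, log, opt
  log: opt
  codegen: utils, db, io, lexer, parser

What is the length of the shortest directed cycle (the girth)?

For each vertex v, BFS finds the shortest path from v back to v.
The shortest such closed walk is lexer → utils → parser → lexer, length 3.

3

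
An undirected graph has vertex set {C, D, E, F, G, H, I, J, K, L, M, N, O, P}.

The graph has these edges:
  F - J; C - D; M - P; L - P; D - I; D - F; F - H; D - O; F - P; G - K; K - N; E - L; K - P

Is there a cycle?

No

DFS, tracking each vertex's parent; an edge to a visited non-parent vertex closes a cycle.
Start from M:
visit M (parent –)
  visit P (parent M)
    visit L (parent P)
      visit E (parent L)
        E–L: parent, skip
      L–P: parent, skip
    visit F (parent P)
      visit H (parent F)
        H–F: parent, skip
      visit J (parent F)
        J–F: parent, skip
      F–P: parent, skip
      visit D (parent F)
        visit O (parent D)
          O–D: parent, skip
        D–F: parent, skip
        visit C (parent D)
          C–D: parent, skip
        visit I (parent D)
          I–D: parent, skip
    P–M: parent, skip
    visit K (parent P)
      visit N (parent K)
        N–K: parent, skip
      K–P: parent, skip
      visit G (parent K)
        G–K: parent, skip
No non-parent visited neighbor found — the graph is a forest.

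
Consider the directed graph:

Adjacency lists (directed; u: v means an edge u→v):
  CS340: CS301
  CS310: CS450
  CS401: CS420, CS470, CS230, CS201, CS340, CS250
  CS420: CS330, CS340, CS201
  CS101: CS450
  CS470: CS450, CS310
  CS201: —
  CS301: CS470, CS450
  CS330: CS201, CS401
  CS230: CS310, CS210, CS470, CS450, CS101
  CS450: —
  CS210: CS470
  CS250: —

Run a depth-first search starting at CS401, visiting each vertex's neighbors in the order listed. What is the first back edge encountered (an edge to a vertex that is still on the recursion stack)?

CS330→CS401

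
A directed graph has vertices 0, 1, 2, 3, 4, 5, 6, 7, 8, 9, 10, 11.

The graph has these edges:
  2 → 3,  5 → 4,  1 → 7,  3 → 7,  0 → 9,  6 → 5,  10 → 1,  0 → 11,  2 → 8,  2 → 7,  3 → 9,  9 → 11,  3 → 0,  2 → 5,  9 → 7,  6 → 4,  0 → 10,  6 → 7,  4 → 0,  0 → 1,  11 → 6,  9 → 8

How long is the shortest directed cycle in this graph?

4

For each vertex v, BFS finds the shortest path from v back to v.
The shortest such closed walk is 0 → 11 → 6 → 4 → 0, length 4.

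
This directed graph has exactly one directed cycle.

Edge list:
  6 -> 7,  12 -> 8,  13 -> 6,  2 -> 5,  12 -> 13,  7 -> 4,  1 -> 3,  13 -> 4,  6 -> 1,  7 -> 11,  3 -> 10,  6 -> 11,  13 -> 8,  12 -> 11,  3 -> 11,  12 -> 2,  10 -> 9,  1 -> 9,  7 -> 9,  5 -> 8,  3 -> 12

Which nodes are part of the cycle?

1, 3, 6, 12, 13

DFS with gray/black marking from 3:
3 gray
  11 gray
  11 black
  10 gray
    9 gray
    9 black
  10 black
  12 gray
    8 gray
    8 black
    13 gray
      4 gray
      4 black
      6 gray
        6→11: 11 black — skip
        1 gray
          1→3: 3 is gray → back edge
Back edge closes the cycle 3 → 12 → 13 → 6 → 1 → 3; its vertices are {1, 3, 6, 12, 13}.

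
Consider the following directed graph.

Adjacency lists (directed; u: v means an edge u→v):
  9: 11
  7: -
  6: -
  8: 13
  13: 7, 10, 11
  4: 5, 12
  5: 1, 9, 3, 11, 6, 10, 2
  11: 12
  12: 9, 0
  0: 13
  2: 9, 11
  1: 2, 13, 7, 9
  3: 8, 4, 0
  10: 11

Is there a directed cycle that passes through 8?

No

8 lies on a cycle iff there is a path from 8 back to itself.
Exploring from 8, it never reaches itself; equivalently, its strongly connected component is a singleton.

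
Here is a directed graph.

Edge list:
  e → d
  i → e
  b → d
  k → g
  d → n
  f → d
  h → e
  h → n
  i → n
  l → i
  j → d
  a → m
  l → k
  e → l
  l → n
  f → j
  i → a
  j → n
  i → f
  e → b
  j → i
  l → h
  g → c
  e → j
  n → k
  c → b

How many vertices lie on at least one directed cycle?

12

A vertex is on a directed cycle iff it belongs to a strongly connected component of size ≥ 2 (or has a self-loop).
The vertices on cycles are {b, c, d, e, f, g, h, i, j, k, l, n} — 12 in total.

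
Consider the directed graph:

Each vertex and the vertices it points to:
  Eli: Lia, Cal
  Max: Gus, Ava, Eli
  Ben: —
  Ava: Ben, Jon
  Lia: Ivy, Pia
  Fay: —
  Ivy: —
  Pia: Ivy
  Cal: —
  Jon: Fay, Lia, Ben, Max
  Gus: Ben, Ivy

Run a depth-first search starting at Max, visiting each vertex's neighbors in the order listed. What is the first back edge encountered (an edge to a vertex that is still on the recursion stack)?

DFS from Max (visiting each vertex's neighbors in the order listed); mark gray on enter, black on exit:
Max gray
  Gus gray
    Ben gray
    Ben black
    Ivy gray
    Ivy black
  Gus black
  Ava gray
    Ava→Ben: Ben black — skip
    Jon gray
      Fay gray
      Fay black
      Lia gray
        Lia→Ivy: Ivy black — skip
        Pia gray
          Pia→Ivy: Ivy black — skip
        Pia black
      Lia black
      Jon→Ben: Ben black — skip
      Jon→Max: Max is gray → back edge
First back edge: Jon → Max.

Jon->Max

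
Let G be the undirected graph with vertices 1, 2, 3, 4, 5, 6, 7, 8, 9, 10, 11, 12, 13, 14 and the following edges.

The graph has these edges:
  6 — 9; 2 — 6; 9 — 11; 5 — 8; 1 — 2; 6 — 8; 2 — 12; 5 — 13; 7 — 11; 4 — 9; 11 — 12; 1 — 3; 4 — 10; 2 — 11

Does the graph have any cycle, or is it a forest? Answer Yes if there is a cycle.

Yes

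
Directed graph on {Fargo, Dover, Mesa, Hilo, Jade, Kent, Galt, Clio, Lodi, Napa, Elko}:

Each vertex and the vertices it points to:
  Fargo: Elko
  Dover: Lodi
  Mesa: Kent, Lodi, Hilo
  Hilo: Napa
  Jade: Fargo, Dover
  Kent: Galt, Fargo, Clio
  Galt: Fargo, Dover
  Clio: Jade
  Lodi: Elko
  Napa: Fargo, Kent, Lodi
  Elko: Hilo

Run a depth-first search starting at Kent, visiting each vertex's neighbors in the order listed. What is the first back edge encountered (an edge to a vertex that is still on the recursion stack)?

DFS from Kent (visiting each vertex's neighbors in the order listed); mark gray on enter, black on exit:
Kent gray
  Galt gray
    Fargo gray
      Elko gray
        Hilo gray
          Napa gray
            Napa→Fargo: Fargo is gray → back edge
First back edge: Napa → Fargo.

Napa→Fargo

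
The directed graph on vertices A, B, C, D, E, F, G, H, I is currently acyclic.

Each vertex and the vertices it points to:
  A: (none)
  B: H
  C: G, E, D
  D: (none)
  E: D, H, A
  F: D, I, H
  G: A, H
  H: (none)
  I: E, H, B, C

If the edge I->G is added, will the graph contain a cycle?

No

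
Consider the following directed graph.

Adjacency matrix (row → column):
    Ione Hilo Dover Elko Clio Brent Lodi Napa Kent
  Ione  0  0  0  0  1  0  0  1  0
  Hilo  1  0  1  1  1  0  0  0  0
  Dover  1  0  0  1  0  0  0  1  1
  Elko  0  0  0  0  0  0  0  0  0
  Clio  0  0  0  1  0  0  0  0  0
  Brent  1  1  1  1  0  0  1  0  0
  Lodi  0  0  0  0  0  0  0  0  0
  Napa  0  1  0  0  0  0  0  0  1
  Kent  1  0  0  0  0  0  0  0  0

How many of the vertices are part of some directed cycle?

A vertex is on a directed cycle iff it belongs to a strongly connected component of size ≥ 2 (or has a self-loop).
The vertices on cycles are {Hilo, Ione, Kent, Napa, Dover} — 5 in total.

5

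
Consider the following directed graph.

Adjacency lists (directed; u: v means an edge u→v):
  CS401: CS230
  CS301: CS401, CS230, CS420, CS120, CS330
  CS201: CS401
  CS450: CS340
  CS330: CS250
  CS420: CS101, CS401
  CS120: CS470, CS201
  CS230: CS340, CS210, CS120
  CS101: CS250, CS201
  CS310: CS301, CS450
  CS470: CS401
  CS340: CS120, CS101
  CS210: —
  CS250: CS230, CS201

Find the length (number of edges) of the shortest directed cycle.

For each vertex v, BFS finds the shortest path from v back to v.
The shortest such closed walk is CS230 → CS120 → CS201 → CS401 → CS230, length 4.

4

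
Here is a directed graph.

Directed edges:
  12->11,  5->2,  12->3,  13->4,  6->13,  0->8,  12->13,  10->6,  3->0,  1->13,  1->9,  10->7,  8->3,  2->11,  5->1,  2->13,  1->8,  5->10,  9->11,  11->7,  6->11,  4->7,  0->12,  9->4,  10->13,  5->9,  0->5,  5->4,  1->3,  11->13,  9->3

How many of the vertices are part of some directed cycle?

7

A vertex is on a directed cycle iff it belongs to a strongly connected component of size ≥ 2 (or has a self-loop).
The vertices on cycles are {0, 1, 3, 5, 8, 9, 12} — 7 in total.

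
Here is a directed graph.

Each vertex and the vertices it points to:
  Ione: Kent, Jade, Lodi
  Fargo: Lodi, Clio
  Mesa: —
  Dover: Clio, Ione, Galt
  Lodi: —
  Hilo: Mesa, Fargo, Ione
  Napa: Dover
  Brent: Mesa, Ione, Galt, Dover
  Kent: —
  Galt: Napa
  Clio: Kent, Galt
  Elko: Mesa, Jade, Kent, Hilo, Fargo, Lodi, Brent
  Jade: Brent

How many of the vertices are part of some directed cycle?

A vertex is on a directed cycle iff it belongs to a strongly connected component of size ≥ 2 (or has a self-loop).
The vertices on cycles are {Clio, Galt, Ione, Jade, Napa, Brent, Dover} — 7 in total.

7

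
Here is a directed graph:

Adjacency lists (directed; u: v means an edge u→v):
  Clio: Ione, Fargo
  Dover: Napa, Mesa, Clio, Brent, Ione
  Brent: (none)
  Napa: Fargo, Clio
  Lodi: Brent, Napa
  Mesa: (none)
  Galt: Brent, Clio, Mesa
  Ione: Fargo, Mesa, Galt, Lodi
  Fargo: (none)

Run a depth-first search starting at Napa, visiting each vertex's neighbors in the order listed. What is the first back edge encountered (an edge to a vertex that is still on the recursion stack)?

DFS from Napa (visiting each vertex's neighbors in the order listed); mark gray on enter, black on exit:
Napa gray
  Fargo gray
  Fargo black
  Clio gray
    Ione gray
      Ione→Fargo: Fargo black — skip
      Mesa gray
      Mesa black
      Galt gray
        Brent gray
        Brent black
        Galt→Clio: Clio is gray → back edge
First back edge: Galt → Clio.

Galt->Clio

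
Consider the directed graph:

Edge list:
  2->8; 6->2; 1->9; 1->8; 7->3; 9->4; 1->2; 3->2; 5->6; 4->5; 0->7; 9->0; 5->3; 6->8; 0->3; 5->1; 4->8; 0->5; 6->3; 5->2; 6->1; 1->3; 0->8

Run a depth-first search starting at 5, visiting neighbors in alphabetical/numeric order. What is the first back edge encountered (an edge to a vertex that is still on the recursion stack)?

DFS from 5 (visiting neighbors in alphabetical/numeric order); mark gray on enter, black on exit:
5 gray
  1 gray
    2 gray
      8 gray
      8 black
    2 black
    3 gray
      3→2: 2 black — skip
    3 black
    1→8: 8 black — skip
    9 gray
      0 gray
        0→3: 3 black — skip
        0→5: 5 is gray → back edge
First back edge: 0 → 5.

0->5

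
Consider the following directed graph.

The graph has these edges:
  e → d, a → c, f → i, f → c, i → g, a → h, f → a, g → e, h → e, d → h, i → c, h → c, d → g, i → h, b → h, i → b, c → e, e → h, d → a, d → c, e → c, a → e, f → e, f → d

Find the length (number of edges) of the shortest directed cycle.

For each vertex v, BFS finds the shortest path from v back to v.
The shortest such closed walk is e → c → e, length 2.

2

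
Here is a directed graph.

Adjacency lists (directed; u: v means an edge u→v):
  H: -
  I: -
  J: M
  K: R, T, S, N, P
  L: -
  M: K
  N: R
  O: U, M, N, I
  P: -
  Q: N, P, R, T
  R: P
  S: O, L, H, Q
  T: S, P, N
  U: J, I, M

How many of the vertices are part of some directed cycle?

8

A vertex is on a directed cycle iff it belongs to a strongly connected component of size ≥ 2 (or has a self-loop).
The vertices on cycles are {J, K, M, O, Q, S, T, U} — 8 in total.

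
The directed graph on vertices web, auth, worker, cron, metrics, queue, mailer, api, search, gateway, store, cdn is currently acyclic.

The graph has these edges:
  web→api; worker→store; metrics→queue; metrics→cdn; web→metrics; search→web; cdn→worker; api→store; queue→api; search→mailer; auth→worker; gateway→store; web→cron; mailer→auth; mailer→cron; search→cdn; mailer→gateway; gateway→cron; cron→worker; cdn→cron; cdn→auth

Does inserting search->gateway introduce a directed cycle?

Adding search→gateway creates a cycle iff gateway can already reach search.
Explore from gateway: no path reaches search. The graph stays acyclic.

No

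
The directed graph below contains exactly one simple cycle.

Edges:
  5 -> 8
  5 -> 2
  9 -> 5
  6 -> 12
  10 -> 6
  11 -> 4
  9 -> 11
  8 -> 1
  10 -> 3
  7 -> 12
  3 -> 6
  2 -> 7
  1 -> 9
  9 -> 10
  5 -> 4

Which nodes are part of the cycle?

DFS with gray/black marking from 9:
9 gray
  5 gray
    2 gray
      7 gray
        12 gray
        12 black
      7 black
    2 black
    4 gray
    4 black
    8 gray
      1 gray
        1→9: 9 is gray → back edge
Back edge closes the cycle 9 → 5 → 8 → 1 → 9; its vertices are {1, 5, 8, 9}.

1, 5, 8, 9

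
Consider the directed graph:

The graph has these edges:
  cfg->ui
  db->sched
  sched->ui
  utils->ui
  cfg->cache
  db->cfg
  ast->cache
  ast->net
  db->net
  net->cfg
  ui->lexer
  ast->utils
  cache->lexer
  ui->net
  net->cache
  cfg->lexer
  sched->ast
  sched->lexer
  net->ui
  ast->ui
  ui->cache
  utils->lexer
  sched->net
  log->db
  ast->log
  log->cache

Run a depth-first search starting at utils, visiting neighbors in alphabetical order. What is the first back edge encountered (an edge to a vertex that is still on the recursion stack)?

DFS from utils (visiting neighbors in alphabetical order); mark gray on enter, black on exit:
utils gray
  lexer gray
  lexer black
  ui gray
    cache gray
      cache→lexer: lexer black — skip
    cache black
    ui→lexer: lexer black — skip
    net gray
      net→cache: cache black — skip
      cfg gray
        cfg→cache: cache black — skip
        cfg→lexer: lexer black — skip
        cfg→ui: ui is gray → back edge
First back edge: cfg → ui.

cfg→ui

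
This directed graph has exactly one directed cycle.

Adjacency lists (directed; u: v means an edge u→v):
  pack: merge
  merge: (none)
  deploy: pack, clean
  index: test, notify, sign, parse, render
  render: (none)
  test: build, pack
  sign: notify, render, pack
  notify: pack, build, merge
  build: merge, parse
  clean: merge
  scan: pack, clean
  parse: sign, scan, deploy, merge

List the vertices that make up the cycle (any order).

sign, build, parse, notify

DFS with gray/black marking from parse:
parse gray
  sign gray
    notify gray
      pack gray
        merge gray
        merge black
      pack black
      build gray
        build→merge: merge black — skip
        build→parse: parse is gray → back edge
Back edge closes the cycle parse → sign → notify → build → parse; its vertices are {sign, build, parse, notify}.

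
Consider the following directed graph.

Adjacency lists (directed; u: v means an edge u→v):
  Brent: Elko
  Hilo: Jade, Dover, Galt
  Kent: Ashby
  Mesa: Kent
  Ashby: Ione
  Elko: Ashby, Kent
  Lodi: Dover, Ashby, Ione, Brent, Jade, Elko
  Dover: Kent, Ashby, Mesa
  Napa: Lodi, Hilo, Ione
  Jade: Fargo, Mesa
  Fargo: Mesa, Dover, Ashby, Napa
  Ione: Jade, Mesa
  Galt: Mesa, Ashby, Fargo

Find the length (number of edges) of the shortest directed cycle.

4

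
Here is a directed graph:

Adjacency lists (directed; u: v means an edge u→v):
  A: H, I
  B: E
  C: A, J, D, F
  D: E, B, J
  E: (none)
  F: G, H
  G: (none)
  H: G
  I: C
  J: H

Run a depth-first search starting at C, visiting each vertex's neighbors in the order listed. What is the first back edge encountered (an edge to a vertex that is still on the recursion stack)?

I→C

DFS from C (visiting each vertex's neighbors in the order listed); mark gray on enter, black on exit:
C gray
  A gray
    H gray
      G gray
      G black
    H black
    I gray
      I→C: C is gray → back edge
First back edge: I → C.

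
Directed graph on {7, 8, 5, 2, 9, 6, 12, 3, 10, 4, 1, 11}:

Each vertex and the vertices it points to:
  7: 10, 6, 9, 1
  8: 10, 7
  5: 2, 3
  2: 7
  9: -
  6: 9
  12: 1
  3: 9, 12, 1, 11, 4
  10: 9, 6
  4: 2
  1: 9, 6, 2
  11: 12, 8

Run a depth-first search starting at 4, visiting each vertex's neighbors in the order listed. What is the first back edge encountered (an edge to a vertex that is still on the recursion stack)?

DFS from 4 (visiting each vertex's neighbors in the order listed); mark gray on enter, black on exit:
4 gray
  2 gray
    7 gray
      10 gray
        9 gray
        9 black
        6 gray
          6→9: 9 black — skip
        6 black
      10 black
      7→6: 6 black — skip
      7→9: 9 black — skip
      1 gray
        1→9: 9 black — skip
        1→6: 6 black — skip
        1→2: 2 is gray → back edge
First back edge: 1 → 2.

1→2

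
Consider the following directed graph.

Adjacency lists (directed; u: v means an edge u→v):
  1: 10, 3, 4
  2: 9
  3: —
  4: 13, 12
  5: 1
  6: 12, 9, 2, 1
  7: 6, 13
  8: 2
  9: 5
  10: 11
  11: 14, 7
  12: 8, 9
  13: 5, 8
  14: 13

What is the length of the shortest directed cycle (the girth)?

For each vertex v, BFS finds the shortest path from v back to v.
The shortest such closed walk is 1 → 4 → 13 → 5 → 1, length 4.

4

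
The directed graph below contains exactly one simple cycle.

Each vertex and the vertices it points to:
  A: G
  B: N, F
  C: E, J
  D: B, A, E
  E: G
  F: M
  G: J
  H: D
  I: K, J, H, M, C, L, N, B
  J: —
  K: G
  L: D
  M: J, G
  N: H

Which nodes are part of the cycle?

B, D, H, N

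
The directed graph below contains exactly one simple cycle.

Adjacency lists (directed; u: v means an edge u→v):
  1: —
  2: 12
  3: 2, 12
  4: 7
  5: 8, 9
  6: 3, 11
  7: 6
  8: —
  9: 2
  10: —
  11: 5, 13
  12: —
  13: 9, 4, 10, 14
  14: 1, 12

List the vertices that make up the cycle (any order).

4, 6, 7, 11, 13

DFS with gray/black marking from 11:
11 gray
  5 gray
    8 gray
    8 black
    9 gray
      2 gray
        12 gray
        12 black
      2 black
    9 black
  5 black
  13 gray
    13→9: 9 black — skip
    4 gray
      7 gray
        6 gray
          3 gray
            3→2: 2 black — skip
            3→12: 12 black — skip
          3 black
          6→11: 11 is gray → back edge
Back edge closes the cycle 11 → 13 → 4 → 7 → 6 → 11; its vertices are {4, 6, 7, 11, 13}.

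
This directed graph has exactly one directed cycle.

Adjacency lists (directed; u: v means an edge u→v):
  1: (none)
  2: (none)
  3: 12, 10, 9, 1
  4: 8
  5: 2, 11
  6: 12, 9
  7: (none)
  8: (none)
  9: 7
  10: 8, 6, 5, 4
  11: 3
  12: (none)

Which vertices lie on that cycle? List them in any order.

DFS with gray/black marking from 10:
10 gray
  8 gray
  8 black
  6 gray
    12 gray
    12 black
    9 gray
      7 gray
      7 black
    9 black
  6 black
  5 gray
    2 gray
    2 black
    11 gray
      3 gray
        3→12: 12 black — skip
        3→10: 10 is gray → back edge
Back edge closes the cycle 10 → 5 → 11 → 3 → 10; its vertices are {3, 5, 10, 11}.

3, 5, 10, 11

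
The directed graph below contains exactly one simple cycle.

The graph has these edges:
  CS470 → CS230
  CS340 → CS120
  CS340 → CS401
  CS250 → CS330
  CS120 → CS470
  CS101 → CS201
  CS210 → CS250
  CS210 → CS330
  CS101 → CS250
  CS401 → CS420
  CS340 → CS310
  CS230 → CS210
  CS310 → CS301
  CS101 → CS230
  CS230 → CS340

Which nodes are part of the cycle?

DFS with gray/black marking from CS230:
CS230 gray
  CS340 gray
    CS401 gray
      CS420 gray
      CS420 black
    CS401 black
    CS120 gray
      CS470 gray
        CS470→CS230: CS230 is gray → back edge
Back edge closes the cycle CS230 → CS340 → CS120 → CS470 → CS230; its vertices are {CS120, CS230, CS340, CS470}.

CS120, CS230, CS340, CS470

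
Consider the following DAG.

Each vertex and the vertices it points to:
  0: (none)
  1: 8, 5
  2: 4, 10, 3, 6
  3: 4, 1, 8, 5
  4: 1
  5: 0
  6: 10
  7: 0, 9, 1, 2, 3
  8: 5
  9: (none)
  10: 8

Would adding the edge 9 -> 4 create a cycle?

No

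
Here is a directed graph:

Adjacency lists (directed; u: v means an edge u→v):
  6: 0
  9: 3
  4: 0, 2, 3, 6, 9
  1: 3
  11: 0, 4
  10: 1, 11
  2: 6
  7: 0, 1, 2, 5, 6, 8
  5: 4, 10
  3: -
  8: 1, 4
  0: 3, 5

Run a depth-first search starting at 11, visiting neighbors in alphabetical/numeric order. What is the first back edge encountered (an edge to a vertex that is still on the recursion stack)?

4->0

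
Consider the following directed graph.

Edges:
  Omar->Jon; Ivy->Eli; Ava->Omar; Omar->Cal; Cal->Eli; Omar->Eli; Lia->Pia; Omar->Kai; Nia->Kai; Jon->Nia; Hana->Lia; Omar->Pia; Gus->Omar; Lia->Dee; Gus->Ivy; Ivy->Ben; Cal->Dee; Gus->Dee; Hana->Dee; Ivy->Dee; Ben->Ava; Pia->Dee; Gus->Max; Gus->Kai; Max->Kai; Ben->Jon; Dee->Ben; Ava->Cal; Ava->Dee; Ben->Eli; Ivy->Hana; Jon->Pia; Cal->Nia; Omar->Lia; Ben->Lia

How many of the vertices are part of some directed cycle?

A vertex is on a directed cycle iff it belongs to a strongly connected component of size ≥ 2 (or has a self-loop).
The vertices on cycles are {Ava, Ben, Cal, Dee, Jon, Lia, Pia, Omar} — 8 in total.

8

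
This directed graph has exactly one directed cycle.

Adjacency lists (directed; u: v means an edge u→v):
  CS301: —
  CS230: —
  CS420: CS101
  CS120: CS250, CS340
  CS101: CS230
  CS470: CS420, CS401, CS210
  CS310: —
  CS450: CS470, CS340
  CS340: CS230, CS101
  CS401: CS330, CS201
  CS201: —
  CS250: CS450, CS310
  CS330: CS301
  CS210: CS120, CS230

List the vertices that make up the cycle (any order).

DFS with gray/black marking from CS470:
CS470 gray
  CS420 gray
    CS101 gray
      CS230 gray
      CS230 black
    CS101 black
  CS420 black
  CS401 gray
    CS330 gray
      CS301 gray
      CS301 black
    CS330 black
    CS201 gray
    CS201 black
  CS401 black
  CS210 gray
    CS120 gray
      CS250 gray
        CS450 gray
          CS450→CS470: CS470 is gray → back edge
Back edge closes the cycle CS470 → CS210 → CS120 → CS250 → CS450 → CS470; its vertices are {CS120, CS210, CS250, CS450, CS470}.

CS120, CS210, CS250, CS450, CS470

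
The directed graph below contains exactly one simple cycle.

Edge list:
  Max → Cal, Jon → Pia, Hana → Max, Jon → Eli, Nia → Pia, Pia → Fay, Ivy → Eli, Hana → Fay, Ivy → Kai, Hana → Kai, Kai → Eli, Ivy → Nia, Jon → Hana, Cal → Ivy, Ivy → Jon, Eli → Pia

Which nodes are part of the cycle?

Cal, Ivy, Jon, Max, Hana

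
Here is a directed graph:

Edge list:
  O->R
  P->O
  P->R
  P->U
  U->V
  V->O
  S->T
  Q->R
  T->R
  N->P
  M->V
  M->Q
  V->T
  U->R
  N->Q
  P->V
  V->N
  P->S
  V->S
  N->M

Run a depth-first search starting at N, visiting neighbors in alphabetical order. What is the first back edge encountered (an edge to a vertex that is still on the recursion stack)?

V→N

DFS from N (visiting neighbors in alphabetical order); mark gray on enter, black on exit:
N gray
  M gray
    Q gray
      R gray
      R black
    Q black
    V gray
      V→N: N is gray → back edge
First back edge: V → N.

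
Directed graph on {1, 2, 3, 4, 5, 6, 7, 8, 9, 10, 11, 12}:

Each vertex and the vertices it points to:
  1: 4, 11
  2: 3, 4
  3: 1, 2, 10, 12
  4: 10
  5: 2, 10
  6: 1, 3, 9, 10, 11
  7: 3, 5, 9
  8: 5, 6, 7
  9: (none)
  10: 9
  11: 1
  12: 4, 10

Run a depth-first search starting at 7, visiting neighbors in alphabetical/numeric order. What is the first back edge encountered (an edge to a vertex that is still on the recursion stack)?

DFS from 7 (visiting neighbors in alphabetical/numeric order); mark gray on enter, black on exit:
7 gray
  3 gray
    1 gray
      4 gray
        10 gray
          9 gray
          9 black
        10 black
      4 black
      11 gray
        11→1: 1 is gray → back edge
First back edge: 11 → 1.

11→1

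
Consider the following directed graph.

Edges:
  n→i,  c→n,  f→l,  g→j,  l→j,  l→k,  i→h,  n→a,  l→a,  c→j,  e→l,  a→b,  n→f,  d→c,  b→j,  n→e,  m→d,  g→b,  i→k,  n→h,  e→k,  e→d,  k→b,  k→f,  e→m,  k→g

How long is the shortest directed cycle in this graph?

3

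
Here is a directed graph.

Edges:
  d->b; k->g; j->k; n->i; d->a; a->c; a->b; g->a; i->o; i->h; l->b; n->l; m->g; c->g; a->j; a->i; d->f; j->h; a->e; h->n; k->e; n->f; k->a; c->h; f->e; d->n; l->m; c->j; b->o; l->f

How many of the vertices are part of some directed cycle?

10

A vertex is on a directed cycle iff it belongs to a strongly connected component of size ≥ 2 (or has a self-loop).
The vertices on cycles are {a, c, g, h, i, j, k, l, m, n} — 10 in total.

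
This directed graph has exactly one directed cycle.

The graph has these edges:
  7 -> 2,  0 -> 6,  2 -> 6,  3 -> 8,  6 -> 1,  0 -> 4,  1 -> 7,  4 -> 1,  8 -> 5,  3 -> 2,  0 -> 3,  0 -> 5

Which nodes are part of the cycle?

1, 2, 6, 7

DFS with gray/black marking from 2:
2 gray
  6 gray
    1 gray
      7 gray
        7→2: 2 is gray → back edge
Back edge closes the cycle 2 → 6 → 1 → 7 → 2; its vertices are {1, 2, 6, 7}.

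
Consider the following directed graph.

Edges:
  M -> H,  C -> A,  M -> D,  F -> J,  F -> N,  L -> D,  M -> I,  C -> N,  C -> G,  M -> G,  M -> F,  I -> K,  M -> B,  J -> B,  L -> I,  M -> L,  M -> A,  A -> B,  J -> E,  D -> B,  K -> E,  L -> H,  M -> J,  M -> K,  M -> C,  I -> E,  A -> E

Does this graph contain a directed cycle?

No

DFS with white/gray/black marking, starting from M:
M gray
  J gray
    B gray
    B black
    E gray
    E black
  J black
  C gray
    A gray
      A→B: B black — skip
      A→E: E black — skip
    A black
    N gray
    N black
    G gray
    G black
  C black
  D gray
    D→B: B black — skip
  D black
  K gray
    K→E: E black — skip
  K black
  L gray
    I gray
      I→K: K black — skip
      I→E: E black — skip
    I black
    H gray
    H black
    L→D: D black — skip
  L black
  M→A: A black — skip
  M→B: B black — skip
  M→I: I black — skip
  M→H: H black — skip
  M→G: G black — skip
  F gray
    F→N: N black — skip
    F→J: J black — skip
  F black
M black
Every edge goes to a white or black vertex — no back edge, so the graph is acyclic.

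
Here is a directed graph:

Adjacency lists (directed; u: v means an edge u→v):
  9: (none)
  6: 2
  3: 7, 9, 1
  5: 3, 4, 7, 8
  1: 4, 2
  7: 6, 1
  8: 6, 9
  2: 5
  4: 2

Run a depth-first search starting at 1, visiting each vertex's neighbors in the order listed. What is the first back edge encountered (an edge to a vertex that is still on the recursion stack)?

6→2

DFS from 1 (visiting each vertex's neighbors in the order listed); mark gray on enter, black on exit:
1 gray
  4 gray
    2 gray
      5 gray
        3 gray
          7 gray
            6 gray
              6→2: 2 is gray → back edge
First back edge: 6 → 2.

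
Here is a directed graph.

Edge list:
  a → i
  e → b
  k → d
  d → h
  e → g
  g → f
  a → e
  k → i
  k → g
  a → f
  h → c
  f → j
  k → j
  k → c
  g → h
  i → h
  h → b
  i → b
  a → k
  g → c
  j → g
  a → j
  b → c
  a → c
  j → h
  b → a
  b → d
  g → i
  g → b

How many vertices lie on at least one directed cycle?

A vertex is on a directed cycle iff it belongs to a strongly connected component of size ≥ 2 (or has a self-loop).
The vertices on cycles are {a, b, d, e, f, g, h, i, j, k} — 10 in total.

10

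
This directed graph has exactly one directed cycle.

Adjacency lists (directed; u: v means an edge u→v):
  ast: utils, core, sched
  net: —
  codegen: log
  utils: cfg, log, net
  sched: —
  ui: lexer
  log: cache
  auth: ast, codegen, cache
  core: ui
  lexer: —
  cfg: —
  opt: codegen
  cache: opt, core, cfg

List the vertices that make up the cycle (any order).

DFS with gray/black marking from cache:
cache gray
  opt gray
    codegen gray
      log gray
        log→cache: cache is gray → back edge
Back edge closes the cycle cache → opt → codegen → log → cache; its vertices are {log, opt, cache, codegen}.

log, opt, cache, codegen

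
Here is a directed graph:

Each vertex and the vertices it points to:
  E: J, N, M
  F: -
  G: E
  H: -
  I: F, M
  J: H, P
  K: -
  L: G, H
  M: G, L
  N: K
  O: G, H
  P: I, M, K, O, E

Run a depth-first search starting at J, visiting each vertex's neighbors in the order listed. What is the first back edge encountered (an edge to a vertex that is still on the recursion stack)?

E→J

DFS from J (visiting each vertex's neighbors in the order listed); mark gray on enter, black on exit:
J gray
  H gray
  H black
  P gray
    I gray
      F gray
      F black
      M gray
        G gray
          E gray
            E→J: J is gray → back edge
First back edge: E → J.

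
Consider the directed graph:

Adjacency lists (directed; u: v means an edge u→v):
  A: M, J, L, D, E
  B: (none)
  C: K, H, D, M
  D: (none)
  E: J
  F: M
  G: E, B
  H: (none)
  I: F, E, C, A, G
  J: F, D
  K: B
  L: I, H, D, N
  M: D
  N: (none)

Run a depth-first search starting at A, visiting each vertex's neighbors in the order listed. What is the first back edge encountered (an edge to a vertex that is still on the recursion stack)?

DFS from A (visiting each vertex's neighbors in the order listed); mark gray on enter, black on exit:
A gray
  M gray
    D gray
    D black
  M black
  J gray
    F gray
      F→M: M black — skip
    F black
    J→D: D black — skip
  J black
  L gray
    I gray
      I→F: F black — skip
      E gray
        E→J: J black — skip
      E black
      C gray
        K gray
          B gray
          B black
        K black
        H gray
        H black
        C→D: D black — skip
        C→M: M black — skip
      C black
      I→A: A is gray → back edge
First back edge: I → A.

I->A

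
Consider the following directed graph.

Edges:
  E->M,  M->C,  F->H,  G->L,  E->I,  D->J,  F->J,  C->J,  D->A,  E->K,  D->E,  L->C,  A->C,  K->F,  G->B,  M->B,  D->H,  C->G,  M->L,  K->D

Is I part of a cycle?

No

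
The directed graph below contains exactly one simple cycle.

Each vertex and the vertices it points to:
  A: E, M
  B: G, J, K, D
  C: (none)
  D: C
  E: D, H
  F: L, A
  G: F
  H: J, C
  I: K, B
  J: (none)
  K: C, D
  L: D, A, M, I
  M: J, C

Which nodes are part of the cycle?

B, F, G, I, L

DFS with gray/black marking from B:
B gray
  G gray
    F gray
      L gray
        D gray
          C gray
          C black
        D black
        A gray
          E gray
            E→D: D black — skip
            H gray
              J gray
              J black
              H→C: C black — skip
            H black
          E black
          M gray
            M→J: J black — skip
            M→C: C black — skip
          M black
        A black
        L→M: M black — skip
        I gray
          K gray
            K→C: C black — skip
            K→D: D black — skip
          K black
          I→B: B is gray → back edge
Back edge closes the cycle B → G → F → L → I → B; its vertices are {B, F, G, I, L}.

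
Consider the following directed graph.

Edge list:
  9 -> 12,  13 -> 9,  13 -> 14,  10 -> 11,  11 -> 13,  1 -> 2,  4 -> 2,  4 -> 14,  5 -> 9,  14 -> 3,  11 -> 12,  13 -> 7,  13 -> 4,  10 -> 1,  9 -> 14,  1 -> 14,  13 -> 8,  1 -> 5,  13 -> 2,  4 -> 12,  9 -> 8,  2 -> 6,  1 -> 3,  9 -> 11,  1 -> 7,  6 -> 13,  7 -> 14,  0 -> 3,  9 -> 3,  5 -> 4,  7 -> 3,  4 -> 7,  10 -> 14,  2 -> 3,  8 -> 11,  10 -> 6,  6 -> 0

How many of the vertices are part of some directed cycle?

A vertex is on a directed cycle iff it belongs to a strongly connected component of size ≥ 2 (or has a self-loop).
The vertices on cycles are {2, 4, 6, 8, 9, 11, 13} — 7 in total.

7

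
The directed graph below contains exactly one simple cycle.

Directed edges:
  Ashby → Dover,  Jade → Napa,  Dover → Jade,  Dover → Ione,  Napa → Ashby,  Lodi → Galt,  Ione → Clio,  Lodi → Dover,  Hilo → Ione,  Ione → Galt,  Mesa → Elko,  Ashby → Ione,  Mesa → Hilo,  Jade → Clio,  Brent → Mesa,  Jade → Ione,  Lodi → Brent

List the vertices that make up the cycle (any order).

DFS with gray/black marking from Dover:
Dover gray
  Ione gray
    Clio gray
    Clio black
    Galt gray
    Galt black
  Ione black
  Jade gray
    Jade→Ione: Ione black — skip
    Jade→Clio: Clio black — skip
    Napa gray
      Ashby gray
        Ashby→Dover: Dover is gray → back edge
Back edge closes the cycle Dover → Jade → Napa → Ashby → Dover; its vertices are {Jade, Napa, Ashby, Dover}.

Jade, Napa, Ashby, Dover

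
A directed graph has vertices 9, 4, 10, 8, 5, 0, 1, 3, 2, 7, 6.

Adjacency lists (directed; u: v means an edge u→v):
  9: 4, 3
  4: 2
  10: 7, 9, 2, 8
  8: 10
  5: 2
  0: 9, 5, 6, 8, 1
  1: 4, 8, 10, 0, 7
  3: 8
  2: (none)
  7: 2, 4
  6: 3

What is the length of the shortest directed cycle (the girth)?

2

For each vertex v, BFS finds the shortest path from v back to v.
The shortest such closed walk is 0 → 1 → 0, length 2.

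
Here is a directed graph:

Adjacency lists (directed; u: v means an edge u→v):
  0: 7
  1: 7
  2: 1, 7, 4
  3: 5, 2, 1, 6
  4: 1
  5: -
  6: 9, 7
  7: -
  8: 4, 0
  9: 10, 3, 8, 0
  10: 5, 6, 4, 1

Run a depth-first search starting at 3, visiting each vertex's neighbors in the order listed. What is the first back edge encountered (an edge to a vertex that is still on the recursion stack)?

10→6

DFS from 3 (visiting each vertex's neighbors in the order listed); mark gray on enter, black on exit:
3 gray
  5 gray
  5 black
  2 gray
    1 gray
      7 gray
      7 black
    1 black
    2→7: 7 black — skip
    4 gray
      4→1: 1 black — skip
    4 black
  2 black
  3→1: 1 black — skip
  6 gray
    9 gray
      10 gray
        10→5: 5 black — skip
        10→6: 6 is gray → back edge
First back edge: 10 → 6.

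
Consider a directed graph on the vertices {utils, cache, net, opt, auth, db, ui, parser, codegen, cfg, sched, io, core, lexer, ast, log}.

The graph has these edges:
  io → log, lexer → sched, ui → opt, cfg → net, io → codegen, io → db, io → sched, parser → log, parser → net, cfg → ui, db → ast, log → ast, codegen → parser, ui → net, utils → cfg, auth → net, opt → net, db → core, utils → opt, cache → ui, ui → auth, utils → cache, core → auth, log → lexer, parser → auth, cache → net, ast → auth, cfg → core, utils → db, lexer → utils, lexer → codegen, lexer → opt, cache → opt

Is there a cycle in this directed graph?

Yes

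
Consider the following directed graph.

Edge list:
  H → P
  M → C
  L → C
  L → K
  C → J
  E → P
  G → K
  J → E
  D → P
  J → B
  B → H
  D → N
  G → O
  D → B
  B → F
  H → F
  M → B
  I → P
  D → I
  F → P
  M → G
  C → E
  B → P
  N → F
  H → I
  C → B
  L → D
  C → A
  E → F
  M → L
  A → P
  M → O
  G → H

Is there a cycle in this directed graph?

DFS with white/gray/black marking, starting from E:
E gray
  F gray
    P gray
    P black
  F black
  E→P: P black — skip
E black
A gray
  A→P: P black — skip
A black
B gray
  B→P: P black — skip
  B→F: F black — skip
  H gray
    H→F: F black — skip
    I gray
      I→P: P black — skip
    I black
    H→P: P black — skip
  H black
B black
C gray
  C→A: A black — skip
  J gray
    J→E: E black — skip
    J→B: B black — skip
  J black
  C→B: B black — skip
  C→E: E black — skip
C black
D gray
  N gray
    N→F: F black — skip
  N black
  D→I: I black — skip
  D→P: P black — skip
  D→B: B black — skip
D black
G gray
  K gray
  K black
  O gray
  O black
  G→H: H black — skip
G black
L gray
  L→C: C black — skip
  L→K: K black — skip
  L→D: D black — skip
L black
M gray
  M→L: L black — skip
  M→B: B black — skip
  M→C: C black — skip
  M→G: G black — skip
  M→O: O black — skip
M black
Every edge goes to a white or black vertex — no back edge, so the graph is acyclic.

No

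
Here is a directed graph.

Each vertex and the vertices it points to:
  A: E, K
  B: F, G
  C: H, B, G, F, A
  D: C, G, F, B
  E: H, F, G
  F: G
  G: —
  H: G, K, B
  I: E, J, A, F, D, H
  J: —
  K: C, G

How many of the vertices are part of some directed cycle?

A vertex is on a directed cycle iff it belongs to a strongly connected component of size ≥ 2 (or has a self-loop).
The vertices on cycles are {A, C, E, H, K} — 5 in total.

5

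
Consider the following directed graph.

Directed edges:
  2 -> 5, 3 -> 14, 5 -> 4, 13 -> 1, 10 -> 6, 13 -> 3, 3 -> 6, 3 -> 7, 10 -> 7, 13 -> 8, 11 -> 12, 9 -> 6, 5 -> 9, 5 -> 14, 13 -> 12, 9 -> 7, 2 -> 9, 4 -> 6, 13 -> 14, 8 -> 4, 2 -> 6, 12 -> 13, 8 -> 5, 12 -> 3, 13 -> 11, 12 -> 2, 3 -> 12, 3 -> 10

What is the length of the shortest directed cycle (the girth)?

2

For each vertex v, BFS finds the shortest path from v back to v.
The shortest such closed walk is 12 → 13 → 12, length 2.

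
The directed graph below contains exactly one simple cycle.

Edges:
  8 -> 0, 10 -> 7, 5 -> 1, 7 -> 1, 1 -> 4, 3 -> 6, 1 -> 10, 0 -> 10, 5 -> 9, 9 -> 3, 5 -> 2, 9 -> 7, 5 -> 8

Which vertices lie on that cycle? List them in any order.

DFS with gray/black marking from 1:
1 gray
  4 gray
  4 black
  10 gray
    7 gray
      7→1: 1 is gray → back edge
Back edge closes the cycle 1 → 10 → 7 → 1; its vertices are {1, 7, 10}.

1, 7, 10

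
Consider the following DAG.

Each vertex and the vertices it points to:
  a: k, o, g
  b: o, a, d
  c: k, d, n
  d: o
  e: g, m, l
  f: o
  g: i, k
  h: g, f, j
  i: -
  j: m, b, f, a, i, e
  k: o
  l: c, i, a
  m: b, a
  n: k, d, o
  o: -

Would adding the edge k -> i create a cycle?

No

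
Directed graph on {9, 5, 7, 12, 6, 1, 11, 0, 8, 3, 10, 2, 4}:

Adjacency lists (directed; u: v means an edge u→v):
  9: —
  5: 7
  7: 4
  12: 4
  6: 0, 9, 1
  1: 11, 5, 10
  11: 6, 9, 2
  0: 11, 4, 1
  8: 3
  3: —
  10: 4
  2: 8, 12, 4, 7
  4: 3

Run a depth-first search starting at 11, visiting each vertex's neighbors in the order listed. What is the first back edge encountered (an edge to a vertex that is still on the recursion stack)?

DFS from 11 (visiting each vertex's neighbors in the order listed); mark gray on enter, black on exit:
11 gray
  6 gray
    0 gray
      0→11: 11 is gray → back edge
First back edge: 0 → 11.

0->11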